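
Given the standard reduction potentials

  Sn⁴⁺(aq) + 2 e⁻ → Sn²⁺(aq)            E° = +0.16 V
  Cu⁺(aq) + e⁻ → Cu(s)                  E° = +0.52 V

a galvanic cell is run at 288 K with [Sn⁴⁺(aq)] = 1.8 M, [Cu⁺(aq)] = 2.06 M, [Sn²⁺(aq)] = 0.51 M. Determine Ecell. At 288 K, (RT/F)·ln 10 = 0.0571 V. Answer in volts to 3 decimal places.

Since E°(Cu⁺/Cu) > E°(Sn⁴⁺/Sn²⁺), Cu⁺/Cu serves as the cathode.
E°cell = +0.52 − (+0.16) = +0.36 V, with n = 2 electrons transferred.
For the overall reaction 2 Cu⁺(aq) + Sn²⁺(aq) → 2 Cu(s) + Sn⁴⁺(aq), Q = [Sn⁴⁺(aq)] / ([Cu⁺(aq)]^2·[Sn²⁺(aq)]) = 0.832, giving log Q = −0.080.
E = E° − (0.0571/n)·log Q = +0.36 − (0.0571/2)(−0.080) = +0.362 V.

+0.362 V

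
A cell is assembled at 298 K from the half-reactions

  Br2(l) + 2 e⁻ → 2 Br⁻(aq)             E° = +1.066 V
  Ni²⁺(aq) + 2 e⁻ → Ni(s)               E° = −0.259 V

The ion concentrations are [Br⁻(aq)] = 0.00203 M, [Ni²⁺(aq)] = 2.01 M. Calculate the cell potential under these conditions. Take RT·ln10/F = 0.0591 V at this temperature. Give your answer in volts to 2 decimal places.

The Br₂/Br⁻ couple has the more positive E°, so it is the cathode; Ni²⁺/Ni is the anode.
E°cell = +1.066 − (−0.259) = +1.325 V, with n = 2 electrons transferred.
The balanced reaction is Br2(l) + Ni(s) → 2 Br⁻(aq) + Ni²⁺(aq), so Q = [Br⁻(aq)]^2·[Ni²⁺(aq)] = 8.28×10^−6 and log Q = −5.082.
E = E° − (0.0591/n)·log Q = +1.325 − (0.0591/2)(−5.082) = +1.48 V.

+1.48 V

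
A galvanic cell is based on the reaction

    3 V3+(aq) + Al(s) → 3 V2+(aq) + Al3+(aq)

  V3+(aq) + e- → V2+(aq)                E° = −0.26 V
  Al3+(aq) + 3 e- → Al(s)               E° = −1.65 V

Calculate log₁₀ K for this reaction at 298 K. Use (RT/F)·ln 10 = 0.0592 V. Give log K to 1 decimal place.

log K = 70.4

The V³⁺/V²⁺ couple is reduced (cathode); E°cell = −0.26 − (−1.65) = +1.39 V with n = 3.
At equilibrium E = 0, so log K = nE°cell / 0.0592 = (3)(+1.39) / 0.0592 = 70.4.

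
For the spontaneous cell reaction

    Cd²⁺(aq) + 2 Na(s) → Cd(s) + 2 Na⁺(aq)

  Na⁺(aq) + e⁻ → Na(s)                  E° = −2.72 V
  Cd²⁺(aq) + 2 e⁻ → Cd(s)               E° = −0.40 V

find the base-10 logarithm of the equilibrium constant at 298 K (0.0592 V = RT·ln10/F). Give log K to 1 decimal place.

log K = 78.4

The Cd²⁺/Cd couple is reduced (cathode); E°cell = −0.40 − (−2.72) = +2.32 V with n = 2.
At equilibrium E = 0, so log K = nE°cell / 0.0592 = (2)(+2.32) / 0.0592 = 78.4.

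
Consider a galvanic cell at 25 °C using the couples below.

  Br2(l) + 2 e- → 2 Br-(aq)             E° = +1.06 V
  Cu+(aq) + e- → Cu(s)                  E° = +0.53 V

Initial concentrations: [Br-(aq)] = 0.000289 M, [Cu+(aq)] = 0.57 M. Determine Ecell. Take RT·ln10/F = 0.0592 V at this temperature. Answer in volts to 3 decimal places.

The Br₂/Br⁻ couple has the more positive E°, so it is the cathode; Cu⁺/Cu is the anode.
E°cell = E°cat − E°an = +1.06 − (+0.53) = +0.53 V; n = 2.
The balanced reaction is Br2(l) + 2 Cu(s) → 2 Br-(aq) + 2 Cu+(aq), so Q = [Br-(aq)]^2·[Cu+(aq)]^2 = 2.71×10^−8 and log Q = −7.566.
E = E° − (0.0592/n)·log Q = +0.53 − (0.0592/2)(−7.566) = +0.754 V.

+0.754 V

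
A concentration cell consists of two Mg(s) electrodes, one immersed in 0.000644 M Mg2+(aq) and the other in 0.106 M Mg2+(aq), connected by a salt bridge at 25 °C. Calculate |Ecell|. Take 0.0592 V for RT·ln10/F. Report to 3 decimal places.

0.066 V

For a concentration cell E°cell = 0, since both electrodes use the same couple.
The compartment with the higher Mg2+(aq) concentration (0.106 M) acts as the cathode; ions are reduced there and produced at the dilute (0.000644 M) anode.
With n = 2, Ecell = −(0.0592/2)·log([dilute]/[conc]) = −(0.0592/2)·log(0.000644/0.106) = +0.066 V.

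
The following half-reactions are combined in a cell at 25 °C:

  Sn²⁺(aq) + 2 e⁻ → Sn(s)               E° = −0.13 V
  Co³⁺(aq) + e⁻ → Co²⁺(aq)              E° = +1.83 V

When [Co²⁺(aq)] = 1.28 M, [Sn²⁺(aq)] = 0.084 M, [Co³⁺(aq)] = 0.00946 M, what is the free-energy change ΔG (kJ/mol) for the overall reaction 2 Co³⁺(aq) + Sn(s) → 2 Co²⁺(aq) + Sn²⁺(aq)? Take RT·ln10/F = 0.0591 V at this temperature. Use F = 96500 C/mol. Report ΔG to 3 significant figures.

E°cell = +1.83 − (−0.13) = +1.96 V; the balanced reaction transfers n = 2 electrons.
Q = ([Co²⁺(aq)]^2·[Sn²⁺(aq)]) / [Co³⁺(aq)]^2 = 1.54×10^3, so log Q = 3.187 and E = +1.96 − (0.0591/2)(3.187) = +1.8658 V.
Finally ΔG = −nFE = −(2)(96500 C/mol)(+1.8658 V) = −360 kJ/mol.

−360 kJ/mol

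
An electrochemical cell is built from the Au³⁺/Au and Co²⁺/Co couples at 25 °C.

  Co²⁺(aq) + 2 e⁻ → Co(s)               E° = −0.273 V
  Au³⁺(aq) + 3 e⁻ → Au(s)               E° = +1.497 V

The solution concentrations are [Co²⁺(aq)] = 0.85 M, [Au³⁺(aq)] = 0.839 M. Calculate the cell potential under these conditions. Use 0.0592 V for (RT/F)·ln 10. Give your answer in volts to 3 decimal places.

Since E°(Au³⁺/Au) > E°(Co²⁺/Co), Au³⁺/Au serves as the cathode.
E°cell = +1.497 − (−0.273) = +1.770 V, with n = 6 electrons transferred.
The balanced reaction is 2 Au³⁺(aq) + 3 Co(s) → 2 Au(s) + 3 Co²⁺(aq), so Q = [Co²⁺(aq)]^3 / [Au³⁺(aq)]^2 = 0.872 and log Q = −0.059.
E = E° − (0.0592/n)·log Q = +1.770 − (0.0592/6)(−0.059) = +1.771 V.

+1.771 V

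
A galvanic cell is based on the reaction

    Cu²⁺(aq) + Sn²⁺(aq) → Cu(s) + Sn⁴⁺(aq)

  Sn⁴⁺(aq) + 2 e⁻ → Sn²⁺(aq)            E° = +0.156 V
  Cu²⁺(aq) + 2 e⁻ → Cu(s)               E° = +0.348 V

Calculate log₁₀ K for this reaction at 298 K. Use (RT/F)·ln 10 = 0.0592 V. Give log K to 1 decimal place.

log K = 6.5

The Cu²⁺/Cu couple is reduced (cathode); E°cell = +0.348 − (+0.156) = +0.192 V with n = 2.
At equilibrium E = 0, so log K = nE°cell / 0.0592 = (2)(+0.192) / 0.0592 = 6.5.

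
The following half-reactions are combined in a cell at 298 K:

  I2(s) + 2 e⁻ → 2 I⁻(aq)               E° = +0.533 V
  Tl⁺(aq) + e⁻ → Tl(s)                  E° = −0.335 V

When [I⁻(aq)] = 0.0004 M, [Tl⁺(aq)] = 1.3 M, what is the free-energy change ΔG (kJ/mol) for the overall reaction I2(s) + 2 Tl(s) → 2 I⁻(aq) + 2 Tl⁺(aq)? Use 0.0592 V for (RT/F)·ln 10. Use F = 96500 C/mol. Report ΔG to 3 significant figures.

−205 kJ/mol

With I₂/I⁻ reduced at the cathode, E°cell = +0.533 − (−0.335) = +0.868 V and n = 2.
The reaction quotient is [I⁻(aq)]^2·[Tl⁺(aq)]^2 = 2.7×10^−7; by Nernst, E = +0.868 − (0.0592/2)(−6.568) = +1.0624 V.
ΔG = −nFE = −(2)(96500)(+1.0624) J/mol = −205 kJ/mol.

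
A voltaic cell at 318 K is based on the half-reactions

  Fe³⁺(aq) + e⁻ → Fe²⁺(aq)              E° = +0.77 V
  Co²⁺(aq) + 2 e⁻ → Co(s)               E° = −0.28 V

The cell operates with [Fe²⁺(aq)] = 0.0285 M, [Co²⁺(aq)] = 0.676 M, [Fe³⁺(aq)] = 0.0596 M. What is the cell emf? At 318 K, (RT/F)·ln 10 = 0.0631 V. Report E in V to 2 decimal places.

+1.08 V

Since E°(Fe³⁺/Fe²⁺) > E°(Co²⁺/Co), Fe³⁺/Fe²⁺ serves as the cathode.
The standard potential is +0.77 − (−0.28) = +1.05 V and the balanced reaction transfers n = 2 electrons.
Balancing gives 2 Fe³⁺(aq) + Co(s) → 2 Fe²⁺(aq) + Co²⁺(aq); hence Q = ([Fe²⁺(aq)]^2·[Co²⁺(aq)]) / [Fe³⁺(aq)]^2 = 0.155 (log Q = −0.811).
By the Nernst equation, E = +1.05 − (0.0631/2)·(−0.811) = +1.08 V.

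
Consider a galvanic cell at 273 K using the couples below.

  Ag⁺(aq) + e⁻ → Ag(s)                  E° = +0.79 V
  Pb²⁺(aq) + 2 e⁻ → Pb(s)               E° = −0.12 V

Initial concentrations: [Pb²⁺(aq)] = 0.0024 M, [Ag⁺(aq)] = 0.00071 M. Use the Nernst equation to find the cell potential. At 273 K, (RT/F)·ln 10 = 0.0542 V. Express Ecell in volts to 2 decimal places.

Ag⁺/Ag is reduced (cathode, E° = +0.79 V) and Pb²⁺/Pb is oxidized (anode).
E°cell = E°cat − E°an = +0.79 − (−0.12) = +0.91 V; n = 2.
The balanced reaction is 2 Ag⁺(aq) + Pb(s) → 2 Ag(s) + Pb²⁺(aq), so Q = [Pb²⁺(aq)] / [Ag⁺(aq)]^2 = 4.76×10^3 and log Q = 3.678.
E = E° − (0.0542/n)·log Q = +0.91 − (0.0542/2)(3.678) = +0.81 V.

+0.81 V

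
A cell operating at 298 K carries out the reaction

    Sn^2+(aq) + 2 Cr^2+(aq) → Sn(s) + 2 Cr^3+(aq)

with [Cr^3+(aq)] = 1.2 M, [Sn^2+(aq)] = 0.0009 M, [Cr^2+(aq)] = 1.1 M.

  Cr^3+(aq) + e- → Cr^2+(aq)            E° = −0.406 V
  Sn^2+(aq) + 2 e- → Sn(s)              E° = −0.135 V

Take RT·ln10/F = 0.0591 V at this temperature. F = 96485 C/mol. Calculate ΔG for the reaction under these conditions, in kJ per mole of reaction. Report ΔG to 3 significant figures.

−34.5 kJ/mol

E°cell = −0.135 − (−0.406) = +0.271 V; the balanced reaction transfers n = 2 electrons.
The reaction quotient is [Cr^3+(aq)]^2 / ([Sn^2+(aq)]·[Cr^2+(aq)]^2) = 1.32×10^3; by Nernst, E = +0.271 − (0.0591/2)(3.121) = +0.1788 V.
Then ΔG = −nFE = −2 × 96485 × +0.1788 J/mol = −34.5 kJ/mol.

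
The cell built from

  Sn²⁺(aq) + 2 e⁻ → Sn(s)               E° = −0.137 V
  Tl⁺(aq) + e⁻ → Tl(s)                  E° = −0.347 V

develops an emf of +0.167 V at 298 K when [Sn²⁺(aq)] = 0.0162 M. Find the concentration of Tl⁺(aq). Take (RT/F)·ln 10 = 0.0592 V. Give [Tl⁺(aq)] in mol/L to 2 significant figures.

0.68 M

Sn²⁺/Sn is the cathode (higher E°); E°cell = −0.137 − (−0.347) = +0.210 V with n = 2.
From the Nernst equation, log Q = n(E° − E)/0.0592 = 2·(+0.210 − (+0.167))/0.0592 = 1.453.
The balanced reaction is Sn²⁺(aq) + 2 Tl(s) → Sn(s) + 2 Tl⁺(aq), so Q = [Tl⁺(aq)]^2 / [Sn²⁺(aq)].
Substituting the known concentrations and solving, log [Tl⁺(aq)] = −0.169 and [Tl⁺(aq)] = 0.68 M.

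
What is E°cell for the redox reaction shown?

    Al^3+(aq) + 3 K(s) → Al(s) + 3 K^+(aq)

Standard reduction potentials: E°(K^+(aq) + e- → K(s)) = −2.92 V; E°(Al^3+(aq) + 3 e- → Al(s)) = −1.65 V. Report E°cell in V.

+1.27 V

In the reaction as written, Al^3+(aq) is reduced (cathode) and K^+(aq) is produced by oxidation at the anode.
E°cell = E°(cathode) − E°(anode) = −1.65 − (−2.92) = +1.27 V.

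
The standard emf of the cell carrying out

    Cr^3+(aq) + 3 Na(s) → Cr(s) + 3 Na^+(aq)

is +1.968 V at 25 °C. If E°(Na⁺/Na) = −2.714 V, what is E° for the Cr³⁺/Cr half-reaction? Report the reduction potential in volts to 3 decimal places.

In the reaction as written the Cr³⁺/Cr couple is reduced (cathode) and Na⁺/Na is oxidized (anode), so E°cell = E°(Cr³⁺/Cr) − E°(Na⁺/Na).
E°(Cr³⁺/Cr) = E°cell + E°(anode) = +1.968 + (−2.714) = −0.746 V.

−0.746 V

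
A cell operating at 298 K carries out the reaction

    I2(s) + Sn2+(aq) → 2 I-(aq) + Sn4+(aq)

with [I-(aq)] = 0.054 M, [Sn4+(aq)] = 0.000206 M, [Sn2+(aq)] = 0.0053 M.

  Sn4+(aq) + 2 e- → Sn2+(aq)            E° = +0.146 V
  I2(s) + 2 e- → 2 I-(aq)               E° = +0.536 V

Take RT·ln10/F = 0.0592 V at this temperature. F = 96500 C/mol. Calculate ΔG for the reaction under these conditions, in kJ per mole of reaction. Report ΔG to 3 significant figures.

With I₂/I⁻ reduced at the cathode, E°cell = +0.536 − (+0.146) = +0.390 V and n = 2.
Here Q = ([I-(aq)]^2·[Sn4+(aq)]) / [Sn2+(aq)] = 0.000113 (log Q = −3.946), giving E = +0.390 − (0.0592/2)·(−3.946) = +0.5068 V.
ΔG = −nFE = −(2)(96500)(+0.5068) J/mol = −97.8 kJ/mol.

−97.8 kJ/mol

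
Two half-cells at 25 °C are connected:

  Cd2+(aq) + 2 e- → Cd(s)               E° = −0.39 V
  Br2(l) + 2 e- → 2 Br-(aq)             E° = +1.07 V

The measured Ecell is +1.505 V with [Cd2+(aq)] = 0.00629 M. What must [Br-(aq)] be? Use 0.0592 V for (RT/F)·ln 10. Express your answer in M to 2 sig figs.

The Br₂/Br⁻ couple has the larger reduction potential, so it is the cathode: E°cell = +1.07 − (−0.39) = +1.46 V and n = 2.
Since E = E° − (0.0592/n)·log Q, log Q = n(E° − E)/0.0592 = −1.520.
For Br2(l) + Cd(s) → 2 Br-(aq) + Cd2+(aq), the reaction quotient is Q = [Br-(aq)]^2·[Cd2+(aq)].
Isolating [Br-(aq)] in Q = 10^{−1.520} yields log [Br-(aq)] = 0.341, i.e. 2.2 M.

2.2 M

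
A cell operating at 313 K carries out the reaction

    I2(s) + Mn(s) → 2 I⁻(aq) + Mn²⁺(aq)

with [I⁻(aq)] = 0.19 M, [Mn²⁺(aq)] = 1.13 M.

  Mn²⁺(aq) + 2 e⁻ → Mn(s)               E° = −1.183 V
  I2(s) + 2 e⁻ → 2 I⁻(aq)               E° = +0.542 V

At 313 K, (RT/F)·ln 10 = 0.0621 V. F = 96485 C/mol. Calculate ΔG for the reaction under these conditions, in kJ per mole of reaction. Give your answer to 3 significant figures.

−341 kJ/mol

E°cell = +0.542 − (−1.183) = +1.725 V; the balanced reaction transfers n = 2 electrons.
The reaction quotient is [I⁻(aq)]^2·[Mn²⁺(aq)] = 0.0408; by Nernst, E = +1.725 − (0.0621/2)(−1.389) = +1.7681 V.
ΔG = −nFE = −(2)(96485)(+1.7681) J/mol = −341 kJ/mol.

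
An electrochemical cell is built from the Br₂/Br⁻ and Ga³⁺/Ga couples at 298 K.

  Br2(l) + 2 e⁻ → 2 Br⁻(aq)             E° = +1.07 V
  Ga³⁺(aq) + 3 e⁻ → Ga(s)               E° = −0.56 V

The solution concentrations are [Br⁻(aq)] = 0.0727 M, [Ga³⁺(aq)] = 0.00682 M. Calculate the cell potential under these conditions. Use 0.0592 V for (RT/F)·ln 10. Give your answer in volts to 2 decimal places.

+1.74 V

Since E°(Br₂/Br⁻) > E°(Ga³⁺/Ga), Br₂/Br⁻ serves as the cathode.
E°cell = E°cat − E°an = +1.07 − (−0.56) = +1.63 V; n = 6.
Balancing gives 3 Br2(l) + 2 Ga(s) → 6 Br⁻(aq) + 2 Ga³⁺(aq); hence Q = [Br⁻(aq)]^6·[Ga³⁺(aq)]^2 = 6.87×10^−12 (log Q = −11.163).
E = E° − (0.0592/n)·log Q = +1.63 − (0.0592/6)(−11.163) = +1.74 V.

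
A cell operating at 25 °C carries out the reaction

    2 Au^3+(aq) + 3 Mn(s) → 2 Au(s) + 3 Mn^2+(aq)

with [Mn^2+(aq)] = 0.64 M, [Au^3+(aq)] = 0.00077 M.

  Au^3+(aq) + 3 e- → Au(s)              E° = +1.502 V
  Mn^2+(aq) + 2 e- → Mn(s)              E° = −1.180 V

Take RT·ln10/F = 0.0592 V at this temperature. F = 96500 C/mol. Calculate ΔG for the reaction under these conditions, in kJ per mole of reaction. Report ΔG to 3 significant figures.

With Au³⁺/Au reduced at the cathode, E°cell = +1.502 − (−1.180) = +2.682 V and n = 6.
Q = [Mn^2+(aq)]^3 / [Au^3+(aq)]^2 = 4.42×10^5, so log Q = 5.646 and E = +2.682 − (0.0592/6)(5.646) = +2.6263 V.
Finally ΔG = −nFE = −(6)(96500 C/mol)(+2.6263 V) = −1520 kJ/mol.

−1520 kJ/mol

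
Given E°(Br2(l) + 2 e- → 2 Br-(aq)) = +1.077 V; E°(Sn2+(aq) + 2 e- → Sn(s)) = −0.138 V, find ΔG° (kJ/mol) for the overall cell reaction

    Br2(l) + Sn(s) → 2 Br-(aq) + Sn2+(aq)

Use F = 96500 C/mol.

−234 kJ/mol

In the reaction as written Br2(l) is reduced, so the Br₂/Br⁻ couple is the cathode and Sn²⁺/Sn is the anode.
E°cell = +1.077 − (−0.138) = +1.215 V; balancing electrons gives n = 2.
ΔG° = −nFE°cell = −(2)(96500)(+1.215) J/mol = −234 kJ/mol.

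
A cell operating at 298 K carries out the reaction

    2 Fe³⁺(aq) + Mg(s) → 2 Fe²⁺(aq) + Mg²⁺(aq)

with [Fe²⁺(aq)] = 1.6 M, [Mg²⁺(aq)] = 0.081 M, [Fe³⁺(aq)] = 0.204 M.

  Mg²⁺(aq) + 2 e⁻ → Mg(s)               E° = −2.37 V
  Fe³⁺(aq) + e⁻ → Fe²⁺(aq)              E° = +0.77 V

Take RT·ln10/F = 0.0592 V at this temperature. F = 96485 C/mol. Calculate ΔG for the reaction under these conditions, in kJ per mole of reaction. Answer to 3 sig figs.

−602 kJ/mol

The standard cell potential is +0.77 − (−2.37) = +3.14 V, with n = 2 electrons in the balanced equation.
Q = ([Fe²⁺(aq)]^2·[Mg²⁺(aq)]) / [Fe³⁺(aq)]^2 = 4.98, so log Q = 0.697 and E = +3.14 − (0.0592/2)(0.697) = +3.1194 V.
Finally ΔG = −nFE = −(2)(96485 C/mol)(+3.1194 V) = −602 kJ/mol.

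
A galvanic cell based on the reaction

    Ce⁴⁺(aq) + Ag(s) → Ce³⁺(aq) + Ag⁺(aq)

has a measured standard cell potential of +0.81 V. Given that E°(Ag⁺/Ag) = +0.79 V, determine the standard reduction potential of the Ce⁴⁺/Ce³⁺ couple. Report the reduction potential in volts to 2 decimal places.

+1.60 V

In the reaction as written the Ce⁴⁺/Ce³⁺ couple is reduced (cathode) and Ag⁺/Ag is oxidized (anode), so E°cell = E°(Ce⁴⁺/Ce³⁺) − E°(Ag⁺/Ag).
E°(Ce⁴⁺/Ce³⁺) = E°cell + E°(anode) = +0.81 + (+0.79) = +1.60 V.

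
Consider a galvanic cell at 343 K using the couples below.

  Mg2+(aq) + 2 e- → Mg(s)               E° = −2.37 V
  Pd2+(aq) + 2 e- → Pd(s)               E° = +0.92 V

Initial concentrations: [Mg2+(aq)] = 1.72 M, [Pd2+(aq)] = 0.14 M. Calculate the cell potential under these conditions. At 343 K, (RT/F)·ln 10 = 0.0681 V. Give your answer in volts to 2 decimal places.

Since E°(Pd²⁺/Pd) > E°(Mg²⁺/Mg), Pd²⁺/Pd serves as the cathode.
The standard potential is +0.92 − (−2.37) = +3.29 V and the balanced reaction transfers n = 2 electrons.
The balanced reaction is Pd2+(aq) + Mg(s) → Pd(s) + Mg2+(aq), so Q = [Mg2+(aq)] / [Pd2+(aq)] = 12.3 and log Q = 1.089.
Applying E = E° − (RT ln10/nF)·log Q gives +3.29 − (0.0681/2)(1.089) = +3.25 V.

+3.25 V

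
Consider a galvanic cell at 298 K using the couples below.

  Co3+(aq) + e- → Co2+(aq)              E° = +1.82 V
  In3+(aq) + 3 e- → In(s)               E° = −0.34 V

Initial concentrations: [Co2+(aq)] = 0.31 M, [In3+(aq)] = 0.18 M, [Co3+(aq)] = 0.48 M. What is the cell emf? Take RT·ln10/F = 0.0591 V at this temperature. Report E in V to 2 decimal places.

Since E°(Co³⁺/Co²⁺) > E°(In³⁺/In), Co³⁺/Co²⁺ serves as the cathode.
The standard potential is +1.82 − (−0.34) = +2.16 V and the balanced reaction transfers n = 3 electrons.
Balancing gives 3 Co3+(aq) + In(s) → 3 Co2+(aq) + In3+(aq); hence Q = ([Co2+(aq)]^3·[In3+(aq)]) / [Co3+(aq)]^3 = 0.0485 (log Q = −1.314).
Applying E = E° − (RT ln10/nF)·log Q gives +2.16 − (0.0591/3)(−1.314) = +2.19 V.

+2.19 V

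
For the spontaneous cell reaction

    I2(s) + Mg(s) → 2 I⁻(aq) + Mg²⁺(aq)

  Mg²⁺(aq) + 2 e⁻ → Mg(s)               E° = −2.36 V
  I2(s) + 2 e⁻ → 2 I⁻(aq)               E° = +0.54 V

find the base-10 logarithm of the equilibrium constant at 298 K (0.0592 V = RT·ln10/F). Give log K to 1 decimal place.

The I₂/I⁻ couple is reduced (cathode); E°cell = +0.54 − (−2.36) = +2.90 V with n = 2.
At equilibrium E = 0, so log K = nE°cell / 0.0592 = (2)(+2.90) / 0.0592 = 98.0.

log K = 98.0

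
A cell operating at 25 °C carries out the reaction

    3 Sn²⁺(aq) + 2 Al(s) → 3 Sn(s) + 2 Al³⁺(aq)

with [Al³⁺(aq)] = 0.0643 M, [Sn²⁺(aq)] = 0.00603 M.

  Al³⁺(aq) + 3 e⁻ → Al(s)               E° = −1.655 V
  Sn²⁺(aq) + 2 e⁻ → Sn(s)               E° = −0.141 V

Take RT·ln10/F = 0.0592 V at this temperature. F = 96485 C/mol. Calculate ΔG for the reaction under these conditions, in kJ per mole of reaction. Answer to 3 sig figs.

−852 kJ/mol

The standard cell potential is −0.141 − (−1.655) = +1.514 V, with n = 6 electrons in the balanced equation.
Here Q = [Al³⁺(aq)]^2 / [Sn²⁺(aq)]^3 = 1.89×10^4 (log Q = 4.275), giving E = +1.514 − (0.0592/6)·(4.275) = +1.4718 V.
Finally ΔG = −nFE = −(6)(96485 C/mol)(+1.4718 V) = −852 kJ/mol.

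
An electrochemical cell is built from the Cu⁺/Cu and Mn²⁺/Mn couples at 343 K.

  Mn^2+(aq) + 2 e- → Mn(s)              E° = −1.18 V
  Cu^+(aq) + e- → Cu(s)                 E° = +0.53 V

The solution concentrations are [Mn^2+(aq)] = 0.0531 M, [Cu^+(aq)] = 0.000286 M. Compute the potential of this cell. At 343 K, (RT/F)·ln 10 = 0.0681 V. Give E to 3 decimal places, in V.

+1.512 V

The Cu⁺/Cu couple has the more positive E°, so it is the cathode; Mn²⁺/Mn is the anode.
E°cell = +0.53 − (−1.18) = +1.71 V, with n = 2 electrons transferred.
For the overall reaction 2 Cu^+(aq) + Mn(s) → 2 Cu(s) + Mn^2+(aq), Q = [Mn^2+(aq)] / [Cu^+(aq)]^2 = 6.49×10^5, giving log Q = 5.812.
E = E° − (0.0681/n)·log Q = +1.71 − (0.0681/2)(5.812) = +1.512 V.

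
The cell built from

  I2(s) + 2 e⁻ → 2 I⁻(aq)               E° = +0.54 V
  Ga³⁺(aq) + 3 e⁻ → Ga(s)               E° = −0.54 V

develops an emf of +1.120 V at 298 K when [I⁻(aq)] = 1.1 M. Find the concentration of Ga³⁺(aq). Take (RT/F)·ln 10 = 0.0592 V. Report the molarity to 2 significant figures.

I₂/I⁻ is the cathode (higher E°); E°cell = +0.54 − (−0.54) = +1.08 V with n = 6.
Since E = E° − (0.0592/n)·log Q, log Q = n(E° − E)/0.0592 = −4.054.
The balanced reaction is 3 I2(s) + 2 Ga(s) → 6 I⁻(aq) + 2 Ga³⁺(aq), so Q = [I⁻(aq)]^6·[Ga³⁺(aq)]^2.
Substituting the known concentrations and solving, log [Ga³⁺(aq)] = −2.151 and [Ga³⁺(aq)] = 0.0071 M.

0.0071 M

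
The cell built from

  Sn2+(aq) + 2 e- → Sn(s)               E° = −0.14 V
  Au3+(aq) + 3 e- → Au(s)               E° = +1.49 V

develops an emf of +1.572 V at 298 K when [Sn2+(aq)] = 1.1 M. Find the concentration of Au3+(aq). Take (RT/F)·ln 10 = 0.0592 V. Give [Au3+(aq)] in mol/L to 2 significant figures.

With Au³⁺/Au at the cathode and Sn²⁺/Sn at the anode, E°cell = +1.49 − (−0.14) = +1.63 V (n = 6).
Since E = E° − (0.0592/n)·log Q, log Q = n(E° − E)/0.0592 = 5.878.
The balanced reaction is 2 Au3+(aq) + 3 Sn(s) → 2 Au(s) + 3 Sn2+(aq), so Q = [Sn2+(aq)]^3 / [Au3+(aq)]^2.
Solving for the unknown gives log [Au3+(aq)] = −2.877, so [Au3+(aq)] ≈ 0.0013 M.

0.0013 M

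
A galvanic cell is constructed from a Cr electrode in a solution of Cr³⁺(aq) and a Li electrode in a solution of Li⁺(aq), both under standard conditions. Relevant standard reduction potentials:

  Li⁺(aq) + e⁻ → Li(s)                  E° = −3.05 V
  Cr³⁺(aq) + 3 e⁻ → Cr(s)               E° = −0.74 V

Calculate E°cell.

+2.31 V

Of the two couples in this cell, the one with the more positive reduction potential is reduced at the cathode: here that is Cr³⁺/Cr (−0.74 V); Li⁺/Li (−3.05 V) is the anode.
E°cell = E°(cathode) − E°(anode) = −0.74 − (−3.05) = +2.31 V.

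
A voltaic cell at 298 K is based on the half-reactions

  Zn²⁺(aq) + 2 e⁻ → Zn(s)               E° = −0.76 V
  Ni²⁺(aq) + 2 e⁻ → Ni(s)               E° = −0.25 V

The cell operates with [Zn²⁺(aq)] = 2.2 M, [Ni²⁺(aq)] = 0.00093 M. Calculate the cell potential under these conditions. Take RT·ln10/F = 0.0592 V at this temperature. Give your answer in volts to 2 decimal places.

The Ni²⁺/Ni couple has the more positive E°, so it is the cathode; Zn²⁺/Zn is the anode.
The standard potential is −0.25 − (−0.76) = +0.51 V and the balanced reaction transfers n = 2 electrons.
Balancing gives Ni²⁺(aq) + Zn(s) → Ni(s) + Zn²⁺(aq); hence Q = [Zn²⁺(aq)] / [Ni²⁺(aq)] = 2.37×10^3 (log Q = 3.374).
Applying E = E° − (RT ln10/nF)·log Q gives +0.51 − (0.0592/2)(3.374) = +0.41 V.

+0.41 V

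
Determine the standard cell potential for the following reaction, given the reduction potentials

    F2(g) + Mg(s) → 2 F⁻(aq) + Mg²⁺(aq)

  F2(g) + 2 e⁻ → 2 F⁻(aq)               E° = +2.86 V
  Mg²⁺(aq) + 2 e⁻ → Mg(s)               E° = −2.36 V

+5.22 V

In the reaction as written, F2(g) is reduced (cathode) and Mg²⁺(aq) is produced by oxidation at the anode.
E°cell = E°(cathode) − E°(anode) = +2.86 − (−2.36) = +5.22 V.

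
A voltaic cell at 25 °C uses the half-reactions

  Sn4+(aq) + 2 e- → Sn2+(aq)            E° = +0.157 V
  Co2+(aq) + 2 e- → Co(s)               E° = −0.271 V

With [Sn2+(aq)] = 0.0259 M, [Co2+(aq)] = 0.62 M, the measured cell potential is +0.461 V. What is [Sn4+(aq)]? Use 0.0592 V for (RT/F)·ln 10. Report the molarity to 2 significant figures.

With Sn⁴⁺/Sn²⁺ at the cathode and Co²⁺/Co at the anode, E°cell = +0.157 − (−0.271) = +0.428 V (n = 2).
From the Nernst equation, log Q = n(E° − E)/0.0592 = 2·(+0.428 − (+0.461))/0.0592 = −1.115.
The balanced reaction is Sn4+(aq) + Co(s) → Sn2+(aq) + Co2+(aq), so Q = ([Sn2+(aq)]·[Co2+(aq)]) / [Sn4+(aq)].
Isolating [Sn4+(aq)] in Q = 10^{−1.115} yields log [Sn4+(aq)] = −0.679, i.e. 0.21 M.

0.21 M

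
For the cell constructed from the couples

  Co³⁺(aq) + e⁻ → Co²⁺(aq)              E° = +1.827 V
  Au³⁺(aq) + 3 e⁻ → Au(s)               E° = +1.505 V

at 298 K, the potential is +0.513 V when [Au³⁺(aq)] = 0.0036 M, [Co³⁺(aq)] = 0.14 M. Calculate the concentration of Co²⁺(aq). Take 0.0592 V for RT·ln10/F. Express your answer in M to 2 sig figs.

0.00054 M

With Co³⁺/Co²⁺ at the cathode and Au³⁺/Au at the anode, E°cell = +1.827 − (+1.505) = +0.322 V (n = 3).
Since E = E° − (0.0592/n)·log Q, log Q = n(E° − E)/0.0592 = −9.679.
For 3 Co³⁺(aq) + Au(s) → 3 Co²⁺(aq) + Au³⁺(aq), the reaction quotient is Q = ([Co²⁺(aq)]^3·[Au³⁺(aq)]) / [Co³⁺(aq)]^3.
Substituting the known concentrations and solving, log [Co²⁺(aq)] = −3.266 and [Co²⁺(aq)] = 0.00054 M.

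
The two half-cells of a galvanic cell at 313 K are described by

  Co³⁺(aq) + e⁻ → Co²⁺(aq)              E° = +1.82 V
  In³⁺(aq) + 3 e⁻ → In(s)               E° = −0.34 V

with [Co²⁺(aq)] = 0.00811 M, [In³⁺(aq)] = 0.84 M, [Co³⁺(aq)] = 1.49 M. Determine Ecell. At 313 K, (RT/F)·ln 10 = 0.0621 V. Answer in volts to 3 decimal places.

Co³⁺/Co²⁺ is reduced (cathode, E° = +1.82 V) and In³⁺/In is oxidized (anode).
E°cell = +1.82 − (−0.34) = +2.16 V, with n = 3 electrons transferred.
The balanced reaction is 3 Co³⁺(aq) + In(s) → 3 Co²⁺(aq) + In³⁺(aq), so Q = ([Co²⁺(aq)]^3·[In³⁺(aq)]) / [Co³⁺(aq)]^3 = 1.35×10^−7 and log Q = −6.868.
E = E° − (0.0621/n)·log Q = +2.16 − (0.0621/3)(−6.868) = +2.302 V.

+2.302 V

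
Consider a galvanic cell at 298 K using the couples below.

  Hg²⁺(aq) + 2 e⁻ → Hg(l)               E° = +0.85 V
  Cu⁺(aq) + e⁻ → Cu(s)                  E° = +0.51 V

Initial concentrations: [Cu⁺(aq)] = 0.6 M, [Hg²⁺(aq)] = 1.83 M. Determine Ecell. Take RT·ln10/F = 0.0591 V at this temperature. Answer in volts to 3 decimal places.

+0.361 V

Hg²⁺/Hg is reduced (cathode, E° = +0.85 V) and Cu⁺/Cu is oxidized (anode).
The standard potential is +0.85 − (+0.51) = +0.34 V and the balanced reaction transfers n = 2 electrons.
Balancing gives Hg²⁺(aq) + 2 Cu(s) → Hg(l) + 2 Cu⁺(aq); hence Q = [Cu⁺(aq)]^2 / [Hg²⁺(aq)] = 0.197 (log Q = −0.706).
By the Nernst equation, E = +0.34 − (0.0591/2)·(−0.706) = +0.361 V.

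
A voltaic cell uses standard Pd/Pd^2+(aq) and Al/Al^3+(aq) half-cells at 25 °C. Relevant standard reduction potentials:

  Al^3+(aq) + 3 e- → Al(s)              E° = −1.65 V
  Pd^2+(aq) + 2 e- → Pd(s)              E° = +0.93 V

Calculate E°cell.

The Pd²⁺/Pd couple has the higher E°, so Pd ion is reduced (cathode) and Al is oxidized (anode).
E°cell = E°(cathode) − E°(anode) = +0.93 − (−1.65) = +2.58 V.

+2.58 V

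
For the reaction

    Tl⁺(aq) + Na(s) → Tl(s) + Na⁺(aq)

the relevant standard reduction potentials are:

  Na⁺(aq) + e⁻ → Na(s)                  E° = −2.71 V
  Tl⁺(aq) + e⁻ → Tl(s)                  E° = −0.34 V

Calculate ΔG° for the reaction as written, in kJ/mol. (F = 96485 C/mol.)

−229 kJ/mol

In the reaction as written Tl⁺(aq) is reduced, so the Tl⁺/Tl couple is the cathode and Na⁺/Na is the anode.
E°cell = −0.34 − (−2.71) = +2.37 V; balancing electrons gives n = 1.
ΔG° = −nFE°cell = −(1)(96485)(+2.37) J/mol = −229 kJ/mol.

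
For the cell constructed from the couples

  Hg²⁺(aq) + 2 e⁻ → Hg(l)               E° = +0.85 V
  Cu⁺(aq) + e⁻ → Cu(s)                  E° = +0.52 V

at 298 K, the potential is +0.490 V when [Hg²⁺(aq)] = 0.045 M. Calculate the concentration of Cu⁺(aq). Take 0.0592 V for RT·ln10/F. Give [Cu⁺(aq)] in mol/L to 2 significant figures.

0.00042 M

The Hg²⁺/Hg couple has the larger reduction potential, so it is the cathode: E°cell = +0.85 − (+0.52) = +0.33 V and n = 2.
From the Nernst equation, log Q = n(E° − E)/0.0592 = 2·(+0.33 − (+0.490))/0.0592 = −5.405.
Balancing electrons gives Hg²⁺(aq) + 2 Cu(s) → Hg(l) + 2 Cu⁺(aq); thus Q = [Cu⁺(aq)]^2 / [Hg²⁺(aq)].
Solving for the unknown gives log [Cu⁺(aq)] = −3.376, so [Cu⁺(aq)] ≈ 0.00042 M.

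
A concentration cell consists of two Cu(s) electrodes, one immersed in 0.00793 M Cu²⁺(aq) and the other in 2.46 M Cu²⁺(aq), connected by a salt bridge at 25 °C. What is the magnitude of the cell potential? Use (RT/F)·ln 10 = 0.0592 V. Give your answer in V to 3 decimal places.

0.074 V

For a concentration cell E°cell = 0, since both electrodes use the same couple.
The compartment with the higher Cu²⁺(aq) concentration (2.46 M) acts as the cathode; ions are reduced there and produced at the dilute (0.00793 M) anode.
With n = 2, Ecell = −(0.0592/2)·log([dilute]/[conc]) = −(0.0592/2)·log(0.00793/2.46) = +0.074 V.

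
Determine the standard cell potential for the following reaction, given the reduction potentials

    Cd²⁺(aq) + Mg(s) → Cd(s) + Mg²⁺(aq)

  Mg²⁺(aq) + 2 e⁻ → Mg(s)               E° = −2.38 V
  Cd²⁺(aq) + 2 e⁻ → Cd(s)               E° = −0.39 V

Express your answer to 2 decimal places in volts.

+1.99 V

In the reaction as written, Cd²⁺(aq) is reduced (cathode) and Mg²⁺(aq) is produced by oxidation at the anode.
E°cell = E°(cathode) − E°(anode) = −0.39 − (−2.38) = +1.99 V.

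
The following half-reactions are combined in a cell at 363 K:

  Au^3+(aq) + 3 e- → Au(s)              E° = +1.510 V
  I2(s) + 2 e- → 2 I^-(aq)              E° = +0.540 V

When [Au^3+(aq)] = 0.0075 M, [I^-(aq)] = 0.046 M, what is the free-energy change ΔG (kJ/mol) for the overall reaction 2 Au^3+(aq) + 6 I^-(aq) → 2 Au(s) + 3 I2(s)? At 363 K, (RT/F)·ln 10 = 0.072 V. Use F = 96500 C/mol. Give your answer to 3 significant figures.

With Au³⁺/Au reduced at the cathode, E°cell = +1.510 − (+0.540) = +0.970 V and n = 6.
Q = 1 / ([Au^3+(aq)]^2·[I^-(aq)]^6) = 1.88×10^12, so log Q = 12.273 and E = +0.970 − (0.072/6)(12.273) = +0.8227 V.
Finally ΔG = −nFE = −(6)(96500 C/mol)(+0.8227 V) = −476 kJ/mol.

−476 kJ/mol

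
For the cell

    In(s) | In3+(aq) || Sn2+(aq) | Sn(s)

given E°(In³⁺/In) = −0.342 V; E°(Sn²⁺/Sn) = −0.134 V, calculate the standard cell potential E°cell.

By convention the left-hand electrode in cell notation is the anode (oxidation) and the right-hand electrode is the cathode (reduction).
E°cell = E°(right) − E°(left) = −0.134 − (−0.342) = +0.208 V.

+0.208 V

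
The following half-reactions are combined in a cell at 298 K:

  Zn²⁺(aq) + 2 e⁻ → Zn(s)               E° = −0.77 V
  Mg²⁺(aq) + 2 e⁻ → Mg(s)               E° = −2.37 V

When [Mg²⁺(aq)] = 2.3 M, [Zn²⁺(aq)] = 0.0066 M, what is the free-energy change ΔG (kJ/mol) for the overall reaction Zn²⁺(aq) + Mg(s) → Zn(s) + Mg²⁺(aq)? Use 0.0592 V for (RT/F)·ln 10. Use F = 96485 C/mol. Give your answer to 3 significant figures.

With Zn²⁺/Zn reduced at the cathode, E°cell = −0.77 − (−2.37) = +1.60 V and n = 2.
Q = [Mg²⁺(aq)] / [Zn²⁺(aq)] = 348, so log Q = 2.542 and E = +1.60 − (0.0592/2)(2.542) = +1.5248 V.
ΔG = −nFE = −(2)(96485)(+1.5248) J/mol = −294 kJ/mol.

−294 kJ/mol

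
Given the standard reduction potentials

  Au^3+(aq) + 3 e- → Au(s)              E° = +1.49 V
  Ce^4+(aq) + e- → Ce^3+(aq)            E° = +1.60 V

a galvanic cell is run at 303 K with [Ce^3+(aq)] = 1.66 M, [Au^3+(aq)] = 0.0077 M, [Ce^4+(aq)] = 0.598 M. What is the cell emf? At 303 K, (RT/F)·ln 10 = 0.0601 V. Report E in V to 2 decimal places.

Ce⁴⁺/Ce³⁺ is reduced (cathode, E° = +1.60 V) and Au³⁺/Au is oxidized (anode).
E°cell = +1.60 − (+1.49) = +0.11 V, with n = 3 electrons transferred.
For the overall reaction 3 Ce^4+(aq) + Au(s) → 3 Ce^3+(aq) + Au^3+(aq), Q = ([Ce^3+(aq)]^3·[Au^3+(aq)]) / [Ce^4+(aq)]^3 = 0.165, giving log Q = −0.783.
Applying E = E° − (RT ln10/nF)·log Q gives +0.11 − (0.0601/3)(−0.783) = +0.13 V.

+0.13 V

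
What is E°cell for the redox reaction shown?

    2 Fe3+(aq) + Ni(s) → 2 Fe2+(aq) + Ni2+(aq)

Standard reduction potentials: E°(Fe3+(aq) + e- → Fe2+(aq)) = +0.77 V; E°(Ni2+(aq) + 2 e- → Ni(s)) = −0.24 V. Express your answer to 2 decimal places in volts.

+1.01 V

Fe3+(aq) gains electrons, so the Fe³⁺/Fe²⁺ couple is the cathode; the Ni²⁺/Ni couple is the anode.
E°cell = E°(cathode) − E°(anode) = +0.77 − (−0.24) = +1.01 V.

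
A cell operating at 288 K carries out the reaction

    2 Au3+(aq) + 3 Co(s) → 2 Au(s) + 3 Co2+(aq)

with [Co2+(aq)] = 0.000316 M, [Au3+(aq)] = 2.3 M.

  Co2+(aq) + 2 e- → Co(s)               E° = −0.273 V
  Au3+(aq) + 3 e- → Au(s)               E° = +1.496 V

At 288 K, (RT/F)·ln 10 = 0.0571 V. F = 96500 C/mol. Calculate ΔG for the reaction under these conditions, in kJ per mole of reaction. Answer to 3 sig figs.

The standard cell potential is +1.496 − (−0.273) = +1.769 V, with n = 6 electrons in the balanced equation.
Here Q = [Co2+(aq)]^3 / [Au3+(aq)]^2 = 5.96×10^−12 (log Q = −11.224), giving E = +1.769 − (0.0571/6)·(−11.224) = +1.8758 V.
Then ΔG = −nFE = −6 × 96500 × +1.8758 J/mol = −1090 kJ/mol.

−1090 kJ/mol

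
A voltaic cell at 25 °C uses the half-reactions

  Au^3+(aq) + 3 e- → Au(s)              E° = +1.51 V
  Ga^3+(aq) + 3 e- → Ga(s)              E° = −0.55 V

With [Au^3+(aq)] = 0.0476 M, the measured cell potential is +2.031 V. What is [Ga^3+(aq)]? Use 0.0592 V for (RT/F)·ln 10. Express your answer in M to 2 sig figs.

With Au³⁺/Au at the cathode and Ga³⁺/Ga at the anode, E°cell = +1.51 − (−0.55) = +2.06 V (n = 3).
Rearranging E = E° − (0.0592/n)·log Q gives log Q = 3(+2.06 − (+2.031))/0.0592 = 1.470.
The balanced reaction is Au^3+(aq) + Ga(s) → Au(s) + Ga^3+(aq), so Q = [Ga^3+(aq)] / [Au^3+(aq)].
Solving for the unknown gives log [Ga^3+(aq)] = 0.148, so [Ga^3+(aq)] ≈ 1.4 M.

1.4 M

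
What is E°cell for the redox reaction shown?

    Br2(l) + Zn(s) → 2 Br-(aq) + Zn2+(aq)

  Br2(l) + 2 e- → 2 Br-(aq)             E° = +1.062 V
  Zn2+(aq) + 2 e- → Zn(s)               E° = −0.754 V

+1.816 V

Br2(l) gains electrons, so the Br₂/Br⁻ couple is the cathode; the Zn²⁺/Zn couple is the anode.
E°cell = E°(cathode) − E°(anode) = +1.062 − (−0.754) = +1.816 V.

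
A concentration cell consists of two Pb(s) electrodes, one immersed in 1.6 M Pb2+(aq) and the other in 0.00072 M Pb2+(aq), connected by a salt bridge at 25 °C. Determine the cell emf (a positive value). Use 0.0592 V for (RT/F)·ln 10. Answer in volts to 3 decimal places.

0.099 V

For a concentration cell E°cell = 0, since both electrodes use the same couple.
The compartment with the higher Pb2+(aq) concentration (1.6 M) acts as the cathode; ions are reduced there and produced at the dilute (0.00072 M) anode.
With n = 2, Ecell = −(0.0592/2)·log([dilute]/[conc]) = −(0.0592/2)·log(0.00072/1.6) = +0.099 V.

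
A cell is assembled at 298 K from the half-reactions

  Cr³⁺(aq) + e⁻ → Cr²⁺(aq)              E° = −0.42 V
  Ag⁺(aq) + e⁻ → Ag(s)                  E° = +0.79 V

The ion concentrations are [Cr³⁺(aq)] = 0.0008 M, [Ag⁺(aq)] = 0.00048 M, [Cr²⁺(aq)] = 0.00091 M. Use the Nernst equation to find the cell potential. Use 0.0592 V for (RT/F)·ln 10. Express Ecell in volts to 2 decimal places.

+1.02 V

Ag⁺/Ag is reduced (cathode, E° = +0.79 V) and Cr³⁺/Cr²⁺ is oxidized (anode).
E°cell = +0.79 − (−0.42) = +1.21 V, with n = 1 electron transferred.
For the overall reaction Ag⁺(aq) + Cr²⁺(aq) → Ag(s) + Cr³⁺(aq), Q = [Cr³⁺(aq)] / ([Ag⁺(aq)]·[Cr²⁺(aq)]) = 1.83×10^3, giving log Q = 3.263.
By the Nernst equation, E = +1.21 − (0.0592/1)·(3.263) = +1.02 V.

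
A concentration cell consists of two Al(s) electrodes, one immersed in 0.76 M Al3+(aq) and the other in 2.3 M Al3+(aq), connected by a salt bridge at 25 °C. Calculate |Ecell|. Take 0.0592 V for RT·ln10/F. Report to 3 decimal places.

For a concentration cell E°cell = 0, since both electrodes use the same couple.
The compartment with the higher Al3+(aq) concentration (2.3 M) acts as the cathode; ions are reduced there and produced at the dilute (0.76 M) anode.
With n = 3, Ecell = −(0.0592/3)·log([dilute]/[conc]) = −(0.0592/3)·log(0.76/2.3) = +0.009 V.

0.009 V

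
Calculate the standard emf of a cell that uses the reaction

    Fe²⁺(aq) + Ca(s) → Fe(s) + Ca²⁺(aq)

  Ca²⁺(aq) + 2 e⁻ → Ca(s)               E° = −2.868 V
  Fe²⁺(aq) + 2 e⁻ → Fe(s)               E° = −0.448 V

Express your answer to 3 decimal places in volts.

+2.420 V

Fe²⁺(aq) gains electrons, so the Fe²⁺/Fe couple is the cathode; the Ca²⁺/Ca couple is the anode.
E°cell = E°(cathode) − E°(anode) = −0.448 − (−2.868) = +2.420 V.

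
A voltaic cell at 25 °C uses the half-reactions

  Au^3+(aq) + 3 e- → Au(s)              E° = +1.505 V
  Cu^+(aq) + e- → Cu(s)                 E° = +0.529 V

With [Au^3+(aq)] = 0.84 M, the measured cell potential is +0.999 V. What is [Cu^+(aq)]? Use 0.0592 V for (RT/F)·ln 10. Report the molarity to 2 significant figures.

The Au³⁺/Au couple has the larger reduction potential, so it is the cathode: E°cell = +1.505 − (+0.529) = +0.976 V and n = 3.
Since E = E° − (0.0592/n)·log Q, log Q = n(E° − E)/0.0592 = −1.166.
The balanced reaction is Au^3+(aq) + 3 Cu(s) → Au(s) + 3 Cu^+(aq), so Q = [Cu^+(aq)]^3 / [Au^3+(aq)].
Substituting the known concentrations and solving, log [Cu^+(aq)] = −0.414 and [Cu^+(aq)] = 0.39 M.

0.39 M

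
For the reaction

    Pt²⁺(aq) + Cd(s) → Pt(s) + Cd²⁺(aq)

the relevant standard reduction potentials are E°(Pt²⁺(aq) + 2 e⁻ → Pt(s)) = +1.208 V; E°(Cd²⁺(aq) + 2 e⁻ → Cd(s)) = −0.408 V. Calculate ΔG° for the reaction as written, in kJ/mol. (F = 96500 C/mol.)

−312 kJ/mol

In the reaction as written Pt²⁺(aq) is reduced, so the Pt²⁺/Pt couple is the cathode and Cd²⁺/Cd is the anode.
E°cell = +1.208 − (−0.408) = +1.616 V; balancing electrons gives n = 2.
ΔG° = −nFE°cell = −(2)(96500)(+1.616) J/mol = −312 kJ/mol.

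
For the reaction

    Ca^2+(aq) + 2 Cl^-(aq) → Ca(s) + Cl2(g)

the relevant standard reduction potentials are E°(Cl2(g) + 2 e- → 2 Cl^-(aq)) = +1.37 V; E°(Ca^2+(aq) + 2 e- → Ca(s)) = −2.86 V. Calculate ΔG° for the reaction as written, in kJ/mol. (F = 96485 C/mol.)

In the reaction as written Ca^2+(aq) is reduced, so the Ca²⁺/Ca couple is the cathode and Cl₂/Cl⁻ is the anode.
E°cell = −2.86 − (+1.37) = −4.23 V; balancing electrons gives n = 2.
ΔG° = −nFE°cell = −(2)(96485)(−4.23) J/mol = +816 kJ/mol.

+816 kJ/mol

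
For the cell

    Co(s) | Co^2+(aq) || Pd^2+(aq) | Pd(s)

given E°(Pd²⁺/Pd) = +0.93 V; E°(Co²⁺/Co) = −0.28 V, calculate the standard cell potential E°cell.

+1.21 V

By convention the left-hand electrode in cell notation is the anode (oxidation) and the right-hand electrode is the cathode (reduction).
E°cell = E°(right) − E°(left) = +0.93 − (−0.28) = +1.21 V.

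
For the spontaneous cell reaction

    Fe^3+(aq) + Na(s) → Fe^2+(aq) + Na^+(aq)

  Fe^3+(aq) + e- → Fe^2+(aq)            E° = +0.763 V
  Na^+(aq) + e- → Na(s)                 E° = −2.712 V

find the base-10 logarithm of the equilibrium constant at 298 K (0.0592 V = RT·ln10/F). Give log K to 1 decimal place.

log K = 58.7

The Fe³⁺/Fe²⁺ couple is reduced (cathode); E°cell = +0.763 − (−2.712) = +3.475 V with n = 1.
At equilibrium E = 0, so log K = nE°cell / 0.0592 = (1)(+3.475) / 0.0592 = 58.7.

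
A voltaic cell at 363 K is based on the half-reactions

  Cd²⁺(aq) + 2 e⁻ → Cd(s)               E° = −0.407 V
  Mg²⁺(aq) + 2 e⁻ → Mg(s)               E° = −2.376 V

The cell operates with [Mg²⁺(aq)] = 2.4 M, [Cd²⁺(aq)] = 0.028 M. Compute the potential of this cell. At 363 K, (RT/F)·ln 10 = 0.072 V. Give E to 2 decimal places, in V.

+1.90 V

The Cd²⁺/Cd couple has the more positive E°, so it is the cathode; Mg²⁺/Mg is the anode.
E°cell = −0.407 − (−2.376) = +1.969 V, with n = 2 electrons transferred.
Balancing gives Cd²⁺(aq) + Mg(s) → Cd(s) + Mg²⁺(aq); hence Q = [Mg²⁺(aq)] / [Cd²⁺(aq)] = 85.7 (log Q = 1.933).
Applying E = E° − (RT ln10/nF)·log Q gives +1.969 − (0.072/2)(1.933) = +1.90 V.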